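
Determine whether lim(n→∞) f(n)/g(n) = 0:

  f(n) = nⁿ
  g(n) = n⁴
False

f(n) = nⁿ is O(nⁿ), and g(n) = n⁴ is O(n⁴).
Since O(nⁿ) grows faster than or equal to O(n⁴), f(n) = o(g(n)) is false.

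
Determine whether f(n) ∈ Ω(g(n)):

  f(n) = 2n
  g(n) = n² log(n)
False

f(n) = 2n is O(n), and g(n) = n² log(n) is O(n² log n).
Since O(n) grows slower than O(n² log n), f(n) = Ω(g(n)) is false.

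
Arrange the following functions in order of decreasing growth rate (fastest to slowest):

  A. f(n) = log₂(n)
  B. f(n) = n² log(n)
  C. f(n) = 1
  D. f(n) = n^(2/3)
B > D > A > C

Comparing growth rates:
B = n² log(n) is O(n² log n)
D = n^(2/3) is O(n^(2/3))
A = log₂(n) is O(log n)
C = 1 is O(1)

Therefore, the order from fastest to slowest is: B > D > A > C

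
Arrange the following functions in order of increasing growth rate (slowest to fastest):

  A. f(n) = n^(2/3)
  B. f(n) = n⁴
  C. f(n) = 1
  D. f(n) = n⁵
C < A < B < D

Comparing growth rates:
C = 1 is O(1)
A = n^(2/3) is O(n^(2/3))
B = n⁴ is O(n⁴)
D = n⁵ is O(n⁵)

Therefore, the order from slowest to fastest is: C < A < B < D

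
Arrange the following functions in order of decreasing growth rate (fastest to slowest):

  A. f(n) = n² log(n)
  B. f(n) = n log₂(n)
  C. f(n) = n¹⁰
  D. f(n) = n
C > A > B > D

Comparing growth rates:
C = n¹⁰ is O(n¹⁰)
A = n² log(n) is O(n² log n)
B = n log₂(n) is O(n log n)
D = n is O(n)

Therefore, the order from fastest to slowest is: C > A > B > D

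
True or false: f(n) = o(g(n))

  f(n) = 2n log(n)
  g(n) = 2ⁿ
True

f(n) = 2n log(n) is O(n log n), and g(n) = 2ⁿ is O(2ⁿ).
Since O(n log n) grows strictly slower than O(2ⁿ), f(n) = o(g(n)) is true.
This means lim(n→∞) f(n)/g(n) = 0.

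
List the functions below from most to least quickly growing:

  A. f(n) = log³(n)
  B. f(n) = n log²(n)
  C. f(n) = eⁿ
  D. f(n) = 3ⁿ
D > C > B > A

Comparing growth rates:
D = 3ⁿ is O(3ⁿ)
C = eⁿ is O(eⁿ)
B = n log²(n) is O(n log² n)
A = log³(n) is O(log³ n)

Therefore, the order from fastest to slowest is: D > C > B > A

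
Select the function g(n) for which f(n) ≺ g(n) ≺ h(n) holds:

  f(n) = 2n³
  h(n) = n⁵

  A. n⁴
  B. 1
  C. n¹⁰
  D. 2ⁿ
A

We need g(n) with 2n³ = o(g(n)) and g(n) = o(n⁵), i.e. O(n³) ≺ g ≺ O(n⁵).
Check each option:
  A. n⁴ — O(n⁴) is strictly between O(n³) and O(n⁵) ✓
  B. 1 — O(1) does not grow strictly faster than f(n)
  C. n¹⁰ — O(n¹⁰) does not grow strictly slower than h(n)
  D. 2ⁿ — O(2ⁿ) does not grow strictly slower than h(n)

Only option A (n⁴) lies strictly between.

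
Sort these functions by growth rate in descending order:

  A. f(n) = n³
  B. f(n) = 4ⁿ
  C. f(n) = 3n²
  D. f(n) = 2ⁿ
B > D > A > C

Comparing growth rates:
B = 4ⁿ is O(4ⁿ)
D = 2ⁿ is O(2ⁿ)
A = n³ is O(n³)
C = 3n² is O(n²)

Therefore, the order from fastest to slowest is: B > D > A > C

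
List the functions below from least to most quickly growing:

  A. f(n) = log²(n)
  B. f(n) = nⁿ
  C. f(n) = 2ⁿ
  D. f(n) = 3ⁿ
A < C < D < B

Comparing growth rates:
A = log²(n) is O(log² n)
C = 2ⁿ is O(2ⁿ)
D = 3ⁿ is O(3ⁿ)
B = nⁿ is O(nⁿ)

Therefore, the order from slowest to fastest is: A < C < D < B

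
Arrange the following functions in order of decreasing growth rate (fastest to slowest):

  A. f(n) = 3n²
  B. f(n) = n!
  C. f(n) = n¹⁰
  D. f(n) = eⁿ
B > D > C > A

Comparing growth rates:
B = n! is O(n!)
D = eⁿ is O(eⁿ)
C = n¹⁰ is O(n¹⁰)
A = 3n² is O(n²)

Therefore, the order from fastest to slowest is: B > D > C > A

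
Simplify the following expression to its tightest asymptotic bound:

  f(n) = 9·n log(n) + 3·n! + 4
Θ(n!)

Order the terms by growth rate: 4 ≺ 9·n log(n) ≺ 3·n!.
The fastest-growing term 3·n! dominates as n → ∞; dropping its constant factor gives Θ(n!).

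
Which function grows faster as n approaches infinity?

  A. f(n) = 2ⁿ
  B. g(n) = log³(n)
A

f(n) = 2ⁿ is O(2ⁿ), while g(n) = log³(n) is O(log³ n).
Since O(2ⁿ) grows faster than O(log³ n), f(n) dominates.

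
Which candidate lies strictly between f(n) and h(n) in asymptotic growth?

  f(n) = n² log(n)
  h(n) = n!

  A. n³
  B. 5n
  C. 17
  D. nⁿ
A

We need g(n) with n² log(n) = o(g(n)) and g(n) = o(n!), i.e. O(n² log n) ≺ g ≺ O(n!).
Check each option:
  A. n³ — O(n³) is strictly between O(n² log n) and O(n!) ✓
  B. 5n — O(n) does not grow strictly faster than f(n)
  C. 17 — O(1) does not grow strictly faster than f(n)
  D. nⁿ — O(nⁿ) does not grow strictly slower than h(n)

Only option A (n³) lies strictly between.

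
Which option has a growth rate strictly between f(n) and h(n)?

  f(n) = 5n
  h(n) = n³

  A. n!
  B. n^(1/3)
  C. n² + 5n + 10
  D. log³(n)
C

We need g(n) with 5n = o(g(n)) and g(n) = o(n³), i.e. O(n) ≺ g ≺ O(n³).
Check each option:
  A. n! — O(n!) does not grow strictly slower than h(n)
  B. n^(1/3) — O(n^(1/3)) does not grow strictly faster than f(n)
  C. n² + 5n + 10 — O(n²) is strictly between O(n) and O(n³) ✓
  D. log³(n) — O(log³ n) does not grow strictly faster than f(n)

Only option C (n² + 5n + 10) lies strictly between.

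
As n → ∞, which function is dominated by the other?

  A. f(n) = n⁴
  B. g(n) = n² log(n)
B

f(n) = n⁴ is O(n⁴), while g(n) = n² log(n) is O(n² log n).
Since O(n² log n) grows slower than O(n⁴), g(n) is dominated.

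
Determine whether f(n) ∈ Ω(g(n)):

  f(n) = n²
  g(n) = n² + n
True

f(n) = n² and g(n) = n² + n are both O(n²).
Big-Ω permits equal growth rates (f ≥ c·g for some c > 0), so f(n) = Ω(g(n)) is true.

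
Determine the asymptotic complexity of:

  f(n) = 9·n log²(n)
O(n log² n)

The dominant term in 9·n log²(n) is 9·n log²(n), which is Θ(n log² n).
Constants are absorbed, so the tightest bound is O(n log² n).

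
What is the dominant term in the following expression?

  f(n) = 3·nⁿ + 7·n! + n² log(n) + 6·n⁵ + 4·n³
3·nⁿ

Looking at each term:
  - 3·nⁿ is O(nⁿ)
  - 7·n! is O(n!)
  - n² log(n) is O(n² log n)
  - 6·n⁵ is O(n⁵)
  - 4·n³ is O(n³)

The term 3·nⁿ (O(nⁿ)) grows fastest and dominates all others.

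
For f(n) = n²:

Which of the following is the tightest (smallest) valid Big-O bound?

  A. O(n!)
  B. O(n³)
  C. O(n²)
C

f(n) = n² is O(n²).
All listed options are valid Big-O bounds (upper bounds),
but O(n²) is the tightest (smallest valid bound).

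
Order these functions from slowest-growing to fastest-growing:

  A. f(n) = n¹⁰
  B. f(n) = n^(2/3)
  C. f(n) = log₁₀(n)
C < B < A

Comparing growth rates:
C = log₁₀(n) is O(log n)
B = n^(2/3) is O(n^(2/3))
A = n¹⁰ is O(n¹⁰)

Therefore, the order from slowest to fastest is: C < B < A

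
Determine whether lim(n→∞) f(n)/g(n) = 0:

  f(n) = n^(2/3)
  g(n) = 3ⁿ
True

f(n) = n^(2/3) is O(n^(2/3)), and g(n) = 3ⁿ is O(3ⁿ).
Since O(n^(2/3)) grows strictly slower than O(3ⁿ), f(n) = o(g(n)) is true.
This means lim(n→∞) f(n)/g(n) = 0.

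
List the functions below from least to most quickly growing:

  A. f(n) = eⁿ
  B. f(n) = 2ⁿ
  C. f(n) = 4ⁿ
B < A < C

Comparing growth rates:
B = 2ⁿ is O(2ⁿ)
A = eⁿ is O(eⁿ)
C = 4ⁿ is O(4ⁿ)

Therefore, the order from slowest to fastest is: B < A < C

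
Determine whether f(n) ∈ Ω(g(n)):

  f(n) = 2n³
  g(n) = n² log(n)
True

f(n) = 2n³ is O(n³), and g(n) = n² log(n) is O(n² log n).
Since O(n³) grows at least as fast as O(n² log n), f(n) = Ω(g(n)) is true.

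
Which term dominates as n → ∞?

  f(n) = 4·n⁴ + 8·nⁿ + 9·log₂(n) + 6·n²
8·nⁿ

Looking at each term:
  - 4·n⁴ is O(n⁴)
  - 8·nⁿ is O(nⁿ)
  - 9·log₂(n) is O(log n)
  - 6·n² is O(n²)

The term 8·nⁿ (O(nⁿ)) grows fastest and dominates all others.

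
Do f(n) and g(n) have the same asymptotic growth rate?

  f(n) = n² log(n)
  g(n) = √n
False

f(n) = n² log(n) is O(n² log n), and g(n) = √n is O(√n).
Since they have different growth rates, f(n) = Θ(g(n)) is false.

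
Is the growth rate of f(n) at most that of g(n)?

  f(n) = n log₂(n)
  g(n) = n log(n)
True

f(n) = n log₂(n) and g(n) = n log(n) are both O(n log n).
Big-O permits equal growth rates (f ≤ c·g for some c), so f(n) = O(g(n)) is true.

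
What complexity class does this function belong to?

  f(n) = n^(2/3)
O(n^(2/3))

The dominant term in n^(2/3) is n^(2/3), which is Θ(n^(2/3)).
Constants are absorbed, so the tightest bound is O(n^(2/3)).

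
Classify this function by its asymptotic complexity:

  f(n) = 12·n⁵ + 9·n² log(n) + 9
O(n⁵)

The dominant term in 12·n⁵ + 9·n² log(n) + 9 is 12·n⁵, which is Θ(n⁵).
Lower-order terms (9·n² log(n), 9) are asymptotically negligible.
Constants are absorbed, so the tightest bound is O(n⁵).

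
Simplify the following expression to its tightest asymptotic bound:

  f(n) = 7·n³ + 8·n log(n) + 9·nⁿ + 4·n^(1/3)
Θ(nⁿ)

Order the terms by growth rate: 4·n^(1/3) ≺ 8·n log(n) ≺ 7·n³ ≺ 9·nⁿ.
The fastest-growing term 9·nⁿ dominates as n → ∞; dropping its constant factor gives Θ(nⁿ).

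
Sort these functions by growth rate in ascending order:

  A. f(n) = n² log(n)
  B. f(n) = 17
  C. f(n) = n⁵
B < A < C

Comparing growth rates:
B = 17 is O(1)
A = n² log(n) is O(n² log n)
C = n⁵ is O(n⁵)

Therefore, the order from slowest to fastest is: B < A < C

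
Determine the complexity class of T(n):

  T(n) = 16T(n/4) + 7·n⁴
Θ(n⁴)

Master Theorem: a = 16, b = 4, f(n) = 7·n⁴.
Compute the critical exponent d = log₄(16) = 2.
Compare f(n) = Θ(n⁴) against n^d:
  k = 4 > d = 2, so f(n) = Ω(n^(d+ε)) — Case 3.
  Regularity: a·(n/b)^4/n^4 = a/b^4 = 16/256 < 1 ✓.
  The top-level work dominates: T(n) = Θ(f(n)) = Θ(n⁴).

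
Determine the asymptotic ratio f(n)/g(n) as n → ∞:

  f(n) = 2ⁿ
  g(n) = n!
0

Since 2ⁿ (O(2ⁿ)) grows slower than n! (O(n!)),
the ratio f(n)/g(n) → 0 as n → ∞.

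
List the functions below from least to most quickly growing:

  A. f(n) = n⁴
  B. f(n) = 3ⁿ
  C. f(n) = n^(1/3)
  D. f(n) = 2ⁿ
C < A < D < B

Comparing growth rates:
C = n^(1/3) is O(n^(1/3))
A = n⁴ is O(n⁴)
D = 2ⁿ is O(2ⁿ)
B = 3ⁿ is O(3ⁿ)

Therefore, the order from slowest to fastest is: C < A < D < B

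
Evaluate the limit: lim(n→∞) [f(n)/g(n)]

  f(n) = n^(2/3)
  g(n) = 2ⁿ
0

Since n^(2/3) (O(n^(2/3))) grows slower than 2ⁿ (O(2ⁿ)),
the ratio f(n)/g(n) → 0 as n → ∞.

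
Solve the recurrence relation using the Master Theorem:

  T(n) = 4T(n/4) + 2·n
Θ(n log n)

Master Theorem: a = 4, b = 4, f(n) = 2·n.
Compute the critical exponent d = log₄(4) = 1.
Compare f(n) = Θ(n) against n^d:
  k = 1 = d, so f(n) = Θ(n^d) — Case 2.
  Work is balanced across levels: T(n) = Θ(n^d log n) = Θ(n log n).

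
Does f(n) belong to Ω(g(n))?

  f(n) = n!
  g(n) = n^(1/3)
True

f(n) = n! is O(n!), and g(n) = n^(1/3) is O(n^(1/3)).
Since O(n!) grows at least as fast as O(n^(1/3)), f(n) = Ω(g(n)) is true.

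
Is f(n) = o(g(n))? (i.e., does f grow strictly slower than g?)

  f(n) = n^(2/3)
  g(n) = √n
False

f(n) = n^(2/3) is O(n^(2/3)), and g(n) = √n is O(√n).
Since O(n^(2/3)) grows faster than or equal to O(√n), f(n) = o(g(n)) is false.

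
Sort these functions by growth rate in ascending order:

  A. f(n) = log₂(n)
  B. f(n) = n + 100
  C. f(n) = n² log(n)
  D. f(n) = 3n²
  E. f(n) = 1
E < A < B < D < C

Comparing growth rates:
E = 1 is O(1)
A = log₂(n) is O(log n)
B = n + 100 is O(n)
D = 3n² is O(n²)
C = n² log(n) is O(n² log n)

Therefore, the order from slowest to fastest is: E < A < B < D < C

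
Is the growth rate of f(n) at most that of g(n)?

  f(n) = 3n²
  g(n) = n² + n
True

f(n) = 3n² and g(n) = n² + n are both O(n²).
Big-O permits equal growth rates (f ≤ c·g for some c), so f(n) = O(g(n)) is true.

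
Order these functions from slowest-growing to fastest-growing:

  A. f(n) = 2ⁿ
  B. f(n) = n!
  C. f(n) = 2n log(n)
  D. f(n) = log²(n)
D < C < A < B

Comparing growth rates:
D = log²(n) is O(log² n)
C = 2n log(n) is O(n log n)
A = 2ⁿ is O(2ⁿ)
B = n! is O(n!)

Therefore, the order from slowest to fastest is: D < C < A < B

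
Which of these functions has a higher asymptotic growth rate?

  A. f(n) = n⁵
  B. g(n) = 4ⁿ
B

f(n) = n⁵ is O(n⁵), while g(n) = 4ⁿ is O(4ⁿ).
Since O(4ⁿ) grows faster than O(n⁵), g(n) dominates.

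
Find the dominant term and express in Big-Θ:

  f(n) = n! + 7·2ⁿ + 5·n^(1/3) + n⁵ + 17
Θ(n!)

Order the terms by growth rate: 17 ≺ 5·n^(1/3) ≺ n⁵ ≺ 7·2ⁿ ≺ n!.
The fastest-growing term n! dominates as n → ∞; dropping its constant factor gives Θ(n!).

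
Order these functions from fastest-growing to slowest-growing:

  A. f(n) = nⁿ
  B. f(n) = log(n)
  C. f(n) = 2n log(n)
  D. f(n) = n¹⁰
A > D > C > B

Comparing growth rates:
A = nⁿ is O(nⁿ)
D = n¹⁰ is O(n¹⁰)
C = 2n log(n) is O(n log n)
B = log(n) is O(log n)

Therefore, the order from fastest to slowest is: A > D > C > B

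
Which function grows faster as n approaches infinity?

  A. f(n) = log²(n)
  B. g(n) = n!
B

f(n) = log²(n) is O(log² n), while g(n) = n! is O(n!).
Since O(n!) grows faster than O(log² n), g(n) dominates.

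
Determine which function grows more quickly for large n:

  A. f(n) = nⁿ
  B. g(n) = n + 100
A

f(n) = nⁿ is O(nⁿ), while g(n) = n + 100 is O(n).
Since O(nⁿ) grows faster than O(n), f(n) dominates.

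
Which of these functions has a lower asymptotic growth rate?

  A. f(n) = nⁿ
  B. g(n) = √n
B

f(n) = nⁿ is O(nⁿ), while g(n) = √n is O(√n).
Since O(√n) grows slower than O(nⁿ), g(n) is dominated.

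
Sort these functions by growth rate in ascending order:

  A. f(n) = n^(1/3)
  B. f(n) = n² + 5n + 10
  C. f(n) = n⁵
A < B < C

Comparing growth rates:
A = n^(1/3) is O(n^(1/3))
B = n² + 5n + 10 is O(n²)
C = n⁵ is O(n⁵)

Therefore, the order from slowest to fastest is: A < B < C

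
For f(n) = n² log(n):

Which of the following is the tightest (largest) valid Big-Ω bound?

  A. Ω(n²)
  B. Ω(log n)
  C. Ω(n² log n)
C

f(n) = n² log(n) is Ω(n² log n).
All listed options are valid Big-Ω bounds (lower bounds),
but Ω(n² log n) is the tightest (largest valid bound).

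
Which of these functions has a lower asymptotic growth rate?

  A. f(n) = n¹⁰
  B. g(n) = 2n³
B

f(n) = n¹⁰ is O(n¹⁰), while g(n) = 2n³ is O(n³).
Since O(n³) grows slower than O(n¹⁰), g(n) is dominated.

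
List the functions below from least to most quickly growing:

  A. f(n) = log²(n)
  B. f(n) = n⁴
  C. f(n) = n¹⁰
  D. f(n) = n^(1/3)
A < D < B < C

Comparing growth rates:
A = log²(n) is O(log² n)
D = n^(1/3) is O(n^(1/3))
B = n⁴ is O(n⁴)
C = n¹⁰ is O(n¹⁰)

Therefore, the order from slowest to fastest is: A < D < B < C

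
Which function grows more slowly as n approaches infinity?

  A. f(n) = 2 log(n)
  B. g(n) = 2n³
A

f(n) = 2 log(n) is O(log n), while g(n) = 2n³ is O(n³).
Since O(log n) grows slower than O(n³), f(n) is dominated.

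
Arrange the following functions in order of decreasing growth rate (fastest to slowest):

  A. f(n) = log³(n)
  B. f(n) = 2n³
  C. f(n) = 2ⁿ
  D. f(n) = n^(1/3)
C > B > D > A

Comparing growth rates:
C = 2ⁿ is O(2ⁿ)
B = 2n³ is O(n³)
D = n^(1/3) is O(n^(1/3))
A = log³(n) is O(log³ n)

Therefore, the order from fastest to slowest is: C > B > D > A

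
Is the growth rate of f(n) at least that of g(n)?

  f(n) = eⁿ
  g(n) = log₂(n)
True

f(n) = eⁿ is O(eⁿ), and g(n) = log₂(n) is O(log n).
Since O(eⁿ) grows at least as fast as O(log n), f(n) = Ω(g(n)) is true.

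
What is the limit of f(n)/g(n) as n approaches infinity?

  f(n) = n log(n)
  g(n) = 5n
∞

Since n log(n) (O(n log n)) grows faster than 5n (O(n)),
the ratio f(n)/g(n) → ∞ as n → ∞.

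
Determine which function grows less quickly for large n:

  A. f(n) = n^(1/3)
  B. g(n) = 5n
A

f(n) = n^(1/3) is O(n^(1/3)), while g(n) = 5n is O(n).
Since O(n^(1/3)) grows slower than O(n), f(n) is dominated.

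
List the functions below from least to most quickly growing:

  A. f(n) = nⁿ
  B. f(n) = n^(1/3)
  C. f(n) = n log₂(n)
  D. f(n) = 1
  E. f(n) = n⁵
D < B < C < E < A

Comparing growth rates:
D = 1 is O(1)
B = n^(1/3) is O(n^(1/3))
C = n log₂(n) is O(n log n)
E = n⁵ is O(n⁵)
A = nⁿ is O(nⁿ)

Therefore, the order from slowest to fastest is: D < B < C < E < A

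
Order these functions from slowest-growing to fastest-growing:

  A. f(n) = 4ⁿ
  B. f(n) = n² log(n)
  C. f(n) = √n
C < B < A

Comparing growth rates:
C = √n is O(√n)
B = n² log(n) is O(n² log n)
A = 4ⁿ is O(4ⁿ)

Therefore, the order from slowest to fastest is: C < B < A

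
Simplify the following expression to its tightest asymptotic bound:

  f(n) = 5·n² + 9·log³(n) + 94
Θ(n²)

Order the terms by growth rate: 94 ≺ 9·log³(n) ≺ 5·n².
The fastest-growing term 5·n² dominates as n → ∞; dropping its constant factor gives Θ(n²).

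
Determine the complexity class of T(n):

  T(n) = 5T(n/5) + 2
Θ(n)

Master Theorem: a = 5, b = 5, f(n) = 2.
Compute the critical exponent d = log₅(5) = 1.
Compare f(n) = Θ(1) against n^d:
  k = 0 < d = 1, so f(n) = O(n^(d-ε)) — Case 1.
  The recursion cost dominates: T(n) = Θ(n^d) = Θ(n).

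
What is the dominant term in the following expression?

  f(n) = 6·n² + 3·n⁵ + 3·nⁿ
3·nⁿ

Looking at each term:
  - 6·n² is O(n²)
  - 3·n⁵ is O(n⁵)
  - 3·nⁿ is O(nⁿ)

The term 3·nⁿ (O(nⁿ)) grows fastest and dominates all others.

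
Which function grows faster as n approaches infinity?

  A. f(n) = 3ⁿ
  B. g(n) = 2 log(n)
A

f(n) = 3ⁿ is O(3ⁿ), while g(n) = 2 log(n) is O(log n).
Since O(3ⁿ) grows faster than O(log n), f(n) dominates.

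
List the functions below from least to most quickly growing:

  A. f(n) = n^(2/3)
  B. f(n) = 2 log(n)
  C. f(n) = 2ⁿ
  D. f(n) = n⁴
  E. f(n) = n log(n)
B < A < E < D < C

Comparing growth rates:
B = 2 log(n) is O(log n)
A = n^(2/3) is O(n^(2/3))
E = n log(n) is O(n log n)
D = n⁴ is O(n⁴)
C = 2ⁿ is O(2ⁿ)

Therefore, the order from slowest to fastest is: B < A < E < D < C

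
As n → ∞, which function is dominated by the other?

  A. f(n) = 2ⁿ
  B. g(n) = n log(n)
B

f(n) = 2ⁿ is O(2ⁿ), while g(n) = n log(n) is O(n log n).
Since O(n log n) grows slower than O(2ⁿ), g(n) is dominated.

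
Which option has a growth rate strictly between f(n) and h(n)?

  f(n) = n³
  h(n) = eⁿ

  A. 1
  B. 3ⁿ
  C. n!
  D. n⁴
D

We need g(n) with n³ = o(g(n)) and g(n) = o(eⁿ), i.e. O(n³) ≺ g ≺ O(eⁿ).
Check each option:
  A. 1 — O(1) does not grow strictly faster than f(n)
  B. 3ⁿ — O(3ⁿ) does not grow strictly slower than h(n)
  C. n! — O(n!) does not grow strictly slower than h(n)
  D. n⁴ — O(n⁴) is strictly between O(n³) and O(eⁿ) ✓

Only option D (n⁴) lies strictly between.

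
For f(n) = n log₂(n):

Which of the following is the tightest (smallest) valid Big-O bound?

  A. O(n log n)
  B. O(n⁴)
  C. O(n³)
A

f(n) = n log₂(n) is O(n log n).
All listed options are valid Big-O bounds (upper bounds),
but O(n log n) is the tightest (smallest valid bound).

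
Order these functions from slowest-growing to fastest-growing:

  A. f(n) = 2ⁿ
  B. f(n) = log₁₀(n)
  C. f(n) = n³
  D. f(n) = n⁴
B < C < D < A

Comparing growth rates:
B = log₁₀(n) is O(log n)
C = n³ is O(n³)
D = n⁴ is O(n⁴)
A = 2ⁿ is O(2ⁿ)

Therefore, the order from slowest to fastest is: B < C < D < A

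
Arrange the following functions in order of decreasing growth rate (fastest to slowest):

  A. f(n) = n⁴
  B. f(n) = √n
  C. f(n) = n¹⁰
C > A > B

Comparing growth rates:
C = n¹⁰ is O(n¹⁰)
A = n⁴ is O(n⁴)
B = √n is O(√n)

Therefore, the order from fastest to slowest is: C > A > B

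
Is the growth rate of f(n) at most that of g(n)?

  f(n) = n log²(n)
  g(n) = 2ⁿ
True

f(n) = n log²(n) is O(n log² n), and g(n) = 2ⁿ is O(2ⁿ).
Since O(n log² n) ⊆ O(2ⁿ) (f grows no faster than g), f(n) = O(g(n)) is true.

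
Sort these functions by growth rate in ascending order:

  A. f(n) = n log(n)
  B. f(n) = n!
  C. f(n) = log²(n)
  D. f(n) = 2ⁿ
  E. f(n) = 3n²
C < A < E < D < B

Comparing growth rates:
C = log²(n) is O(log² n)
A = n log(n) is O(n log n)
E = 3n² is O(n²)
D = 2ⁿ is O(2ⁿ)
B = n! is O(n!)

Therefore, the order from slowest to fastest is: C < A < E < D < B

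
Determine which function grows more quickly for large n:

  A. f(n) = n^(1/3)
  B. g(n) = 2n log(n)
B

f(n) = n^(1/3) is O(n^(1/3)), while g(n) = 2n log(n) is O(n log n).
Since O(n log n) grows faster than O(n^(1/3)), g(n) dominates.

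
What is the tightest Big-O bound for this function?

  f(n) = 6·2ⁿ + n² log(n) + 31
O(2ⁿ)

The dominant term in 6·2ⁿ + n² log(n) + 31 is 6·2ⁿ, which is Θ(2ⁿ).
Lower-order terms (n² log(n), 31) are asymptotically negligible.
Constants are absorbed, so the tightest bound is O(2ⁿ).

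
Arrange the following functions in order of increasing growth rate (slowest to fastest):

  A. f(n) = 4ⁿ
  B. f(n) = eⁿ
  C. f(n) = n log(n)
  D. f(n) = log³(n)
D < C < B < A

Comparing growth rates:
D = log³(n) is O(log³ n)
C = n log(n) is O(n log n)
B = eⁿ is O(eⁿ)
A = 4ⁿ is O(4ⁿ)

Therefore, the order from slowest to fastest is: D < C < B < A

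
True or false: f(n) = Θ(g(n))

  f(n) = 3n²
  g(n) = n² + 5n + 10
True

f(n) = 3n² and g(n) = n² + 5n + 10 are both O(n²).
Since they have the same asymptotic growth rate, f(n) = Θ(g(n)) is true.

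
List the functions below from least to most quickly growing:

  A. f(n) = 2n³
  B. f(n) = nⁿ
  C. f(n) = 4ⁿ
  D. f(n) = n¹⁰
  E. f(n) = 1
E < A < D < C < B

Comparing growth rates:
E = 1 is O(1)
A = 2n³ is O(n³)
D = n¹⁰ is O(n¹⁰)
C = 4ⁿ is O(4ⁿ)
B = nⁿ is O(nⁿ)

Therefore, the order from slowest to fastest is: E < A < D < C < B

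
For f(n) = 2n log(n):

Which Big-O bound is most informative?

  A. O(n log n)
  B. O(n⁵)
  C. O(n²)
A

f(n) = 2n log(n) is O(n log n).
All listed options are valid Big-O bounds (upper bounds),
but O(n log n) is the tightest (smallest valid bound).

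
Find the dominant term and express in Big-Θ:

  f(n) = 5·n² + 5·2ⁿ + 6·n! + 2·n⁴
Θ(n!)

Order the terms by growth rate: 5·n² ≺ 2·n⁴ ≺ 5·2ⁿ ≺ 6·n!.
The fastest-growing term 6·n! dominates as n → ∞; dropping its constant factor gives Θ(n!).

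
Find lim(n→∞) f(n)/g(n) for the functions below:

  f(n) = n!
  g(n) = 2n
∞

Since n! (O(n!)) grows faster than 2n (O(n)),
the ratio f(n)/g(n) → ∞ as n → ∞.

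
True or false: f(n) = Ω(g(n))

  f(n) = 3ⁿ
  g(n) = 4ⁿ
False

f(n) = 3ⁿ is O(3ⁿ), and g(n) = 4ⁿ is O(4ⁿ).
Since O(3ⁿ) grows slower than O(4ⁿ), f(n) = Ω(g(n)) is false.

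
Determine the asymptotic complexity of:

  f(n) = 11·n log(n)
O(n log n)

The dominant term in 11·n log(n) is 11·n log(n), which is Θ(n log n).
Constants are absorbed, so the tightest bound is O(n log n).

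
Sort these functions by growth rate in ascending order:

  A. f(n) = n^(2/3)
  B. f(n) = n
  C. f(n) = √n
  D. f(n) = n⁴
C < A < B < D

Comparing growth rates:
C = √n is O(√n)
A = n^(2/3) is O(n^(2/3))
B = n is O(n)
D = n⁴ is O(n⁴)

Therefore, the order from slowest to fastest is: C < A < B < D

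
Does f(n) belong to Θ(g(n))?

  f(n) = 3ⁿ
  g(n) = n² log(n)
False

f(n) = 3ⁿ is O(3ⁿ), and g(n) = n² log(n) is O(n² log n).
Since they have different growth rates, f(n) = Θ(g(n)) is false.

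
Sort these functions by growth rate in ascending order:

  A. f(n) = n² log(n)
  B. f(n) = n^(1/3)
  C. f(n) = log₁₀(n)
C < B < A

Comparing growth rates:
C = log₁₀(n) is O(log n)
B = n^(1/3) is O(n^(1/3))
A = n² log(n) is O(n² log n)

Therefore, the order from slowest to fastest is: C < B < A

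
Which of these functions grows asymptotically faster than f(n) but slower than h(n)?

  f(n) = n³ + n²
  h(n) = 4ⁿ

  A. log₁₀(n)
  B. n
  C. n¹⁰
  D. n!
C

We need g(n) with n³ + n² = o(g(n)) and g(n) = o(4ⁿ), i.e. O(n³) ≺ g ≺ O(4ⁿ).
Check each option:
  A. log₁₀(n) — O(log n) does not grow strictly faster than f(n)
  B. n — O(n) does not grow strictly faster than f(n)
  C. n¹⁰ — O(n¹⁰) is strictly between O(n³) and O(4ⁿ) ✓
  D. n! — O(n!) does not grow strictly slower than h(n)

Only option C (n¹⁰) lies strictly between.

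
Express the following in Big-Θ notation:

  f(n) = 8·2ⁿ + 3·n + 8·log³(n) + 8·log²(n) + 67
Θ(2ⁿ)

Order the terms by growth rate: 67 ≺ 8·log²(n) ≺ 8·log³(n) ≺ 3·n ≺ 8·2ⁿ.
The fastest-growing term 8·2ⁿ dominates as n → ∞; dropping its constant factor gives Θ(2ⁿ).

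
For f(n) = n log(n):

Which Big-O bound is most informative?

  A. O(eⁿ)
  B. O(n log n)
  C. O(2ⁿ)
B

f(n) = n log(n) is O(n log n).
All listed options are valid Big-O bounds (upper bounds),
but O(n log n) is the tightest (smallest valid bound).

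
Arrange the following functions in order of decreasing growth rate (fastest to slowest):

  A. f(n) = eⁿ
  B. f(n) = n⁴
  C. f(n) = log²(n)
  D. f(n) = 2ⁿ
A > D > B > C

Comparing growth rates:
A = eⁿ is O(eⁿ)
D = 2ⁿ is O(2ⁿ)
B = n⁴ is O(n⁴)
C = log²(n) is O(log² n)

Therefore, the order from fastest to slowest is: A > D > B > C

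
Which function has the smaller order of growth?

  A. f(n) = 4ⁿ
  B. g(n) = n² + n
B

f(n) = 4ⁿ is O(4ⁿ), while g(n) = n² + n is O(n²).
Since O(n²) grows slower than O(4ⁿ), g(n) is dominated.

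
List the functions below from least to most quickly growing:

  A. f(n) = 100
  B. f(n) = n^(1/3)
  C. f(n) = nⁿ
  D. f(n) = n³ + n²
A < B < D < C

Comparing growth rates:
A = 100 is O(1)
B = n^(1/3) is O(n^(1/3))
D = n³ + n² is O(n³)
C = nⁿ is O(nⁿ)

Therefore, the order from slowest to fastest is: A < B < D < C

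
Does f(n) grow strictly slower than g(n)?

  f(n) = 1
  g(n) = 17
False

f(n) = 1 is O(1), and g(n) = 17 is O(1).
Since they have the same growth rate, f(n) = o(g(n)) is false.
(f = o(g) requires f to grow strictly slower, not equal.)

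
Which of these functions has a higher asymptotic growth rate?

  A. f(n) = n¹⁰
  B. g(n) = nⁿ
B

f(n) = n¹⁰ is O(n¹⁰), while g(n) = nⁿ is O(nⁿ).
Since O(nⁿ) grows faster than O(n¹⁰), g(n) dominates.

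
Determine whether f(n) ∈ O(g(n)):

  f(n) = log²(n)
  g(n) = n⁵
True

f(n) = log²(n) is O(log² n), and g(n) = n⁵ is O(n⁵).
Since O(log² n) ⊆ O(n⁵) (f grows no faster than g), f(n) = O(g(n)) is true.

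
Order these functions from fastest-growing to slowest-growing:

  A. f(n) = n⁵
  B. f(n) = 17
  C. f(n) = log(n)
A > C > B

Comparing growth rates:
A = n⁵ is O(n⁵)
C = log(n) is O(log n)
B = 17 is O(1)

Therefore, the order from fastest to slowest is: A > C > B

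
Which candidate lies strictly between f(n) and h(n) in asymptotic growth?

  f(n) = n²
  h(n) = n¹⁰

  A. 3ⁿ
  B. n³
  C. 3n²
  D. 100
B

We need g(n) with n² = o(g(n)) and g(n) = o(n¹⁰), i.e. O(n²) ≺ g ≺ O(n¹⁰).
Check each option:
  A. 3ⁿ — O(3ⁿ) does not grow strictly slower than h(n)
  B. n³ — O(n³) is strictly between O(n²) and O(n¹⁰) ✓
  C. 3n² — O(n²) does not grow strictly faster than f(n)
  D. 100 — O(1) does not grow strictly faster than f(n)

Only option B (n³) lies strictly between.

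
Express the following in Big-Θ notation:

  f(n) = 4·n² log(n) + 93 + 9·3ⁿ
Θ(3ⁿ)

Order the terms by growth rate: 93 ≺ 4·n² log(n) ≺ 9·3ⁿ.
The fastest-growing term 9·3ⁿ dominates as n → ∞; dropping its constant factor gives Θ(3ⁿ).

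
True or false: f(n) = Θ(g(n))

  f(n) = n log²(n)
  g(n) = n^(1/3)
False

f(n) = n log²(n) is O(n log² n), and g(n) = n^(1/3) is O(n^(1/3)).
Since they have different growth rates, f(n) = Θ(g(n)) is false.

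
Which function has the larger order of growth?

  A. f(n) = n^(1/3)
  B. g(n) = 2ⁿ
B

f(n) = n^(1/3) is O(n^(1/3)), while g(n) = 2ⁿ is O(2ⁿ).
Since O(2ⁿ) grows faster than O(n^(1/3)), g(n) dominates.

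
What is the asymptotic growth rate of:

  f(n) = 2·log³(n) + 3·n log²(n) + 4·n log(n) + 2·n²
Θ(n²)

Order the terms by growth rate: 2·log³(n) ≺ 4·n log(n) ≺ 3·n log²(n) ≺ 2·n².
The fastest-growing term 2·n² dominates as n → ∞; dropping its constant factor gives Θ(n²).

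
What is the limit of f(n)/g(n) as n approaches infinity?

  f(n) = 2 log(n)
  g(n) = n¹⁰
0

Since 2 log(n) (O(log n)) grows slower than n¹⁰ (O(n¹⁰)),
the ratio f(n)/g(n) → 0 as n → ∞.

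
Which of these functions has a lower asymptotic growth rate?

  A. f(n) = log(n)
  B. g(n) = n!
A

f(n) = log(n) is O(log n), while g(n) = n! is O(n!).
Since O(log n) grows slower than O(n!), f(n) is dominated.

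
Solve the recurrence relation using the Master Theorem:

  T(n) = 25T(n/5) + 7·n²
Θ(n² log n)

Master Theorem: a = 25, b = 5, f(n) = 7·n².
Compute the critical exponent d = log₅(25) = 2.
Compare f(n) = Θ(n²) against n^d:
  k = 2 = d, so f(n) = Θ(n^d) — Case 2.
  Work is balanced across levels: T(n) = Θ(n^d log n) = Θ(n² log n).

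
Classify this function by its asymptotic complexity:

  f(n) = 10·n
O(n)

The dominant term in 10·n is 10·n, which is Θ(n).
Constants are absorbed, so the tightest bound is O(n).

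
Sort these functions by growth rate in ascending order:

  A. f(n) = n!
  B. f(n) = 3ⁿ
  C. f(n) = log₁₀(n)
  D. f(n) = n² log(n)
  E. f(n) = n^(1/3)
C < E < D < B < A

Comparing growth rates:
C = log₁₀(n) is O(log n)
E = n^(1/3) is O(n^(1/3))
D = n² log(n) is O(n² log n)
B = 3ⁿ is O(3ⁿ)
A = n! is O(n!)

Therefore, the order from slowest to fastest is: C < E < D < B < A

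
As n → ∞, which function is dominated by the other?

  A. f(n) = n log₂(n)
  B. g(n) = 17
B

f(n) = n log₂(n) is O(n log n), while g(n) = 17 is O(1).
Since O(1) grows slower than O(n log n), g(n) is dominated.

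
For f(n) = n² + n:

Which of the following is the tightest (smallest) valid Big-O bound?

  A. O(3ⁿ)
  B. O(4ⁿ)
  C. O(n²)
C

f(n) = n² + n is O(n²).
All listed options are valid Big-O bounds (upper bounds),
but O(n²) is the tightest (smallest valid bound).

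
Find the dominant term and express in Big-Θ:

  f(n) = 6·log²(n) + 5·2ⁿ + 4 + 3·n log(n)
Θ(2ⁿ)

Order the terms by growth rate: 4 ≺ 6·log²(n) ≺ 3·n log(n) ≺ 5·2ⁿ.
The fastest-growing term 5·2ⁿ dominates as n → ∞; dropping its constant factor gives Θ(2ⁿ).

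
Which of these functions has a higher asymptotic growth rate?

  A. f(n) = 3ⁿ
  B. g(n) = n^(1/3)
A

f(n) = 3ⁿ is O(3ⁿ), while g(n) = n^(1/3) is O(n^(1/3)).
Since O(3ⁿ) grows faster than O(n^(1/3)), f(n) dominates.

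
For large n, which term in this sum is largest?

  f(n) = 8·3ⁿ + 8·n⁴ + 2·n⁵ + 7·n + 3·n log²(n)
8·3ⁿ

Looking at each term:
  - 8·3ⁿ is O(3ⁿ)
  - 8·n⁴ is O(n⁴)
  - 2·n⁵ is O(n⁵)
  - 7·n is O(n)
  - 3·n log²(n) is O(n log² n)

The term 8·3ⁿ (O(3ⁿ)) grows fastest and dominates all others.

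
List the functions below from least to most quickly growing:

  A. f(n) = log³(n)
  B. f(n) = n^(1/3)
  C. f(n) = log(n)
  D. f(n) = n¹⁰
C < A < B < D

Comparing growth rates:
C = log(n) is O(log n)
A = log³(n) is O(log³ n)
B = n^(1/3) is O(n^(1/3))
D = n¹⁰ is O(n¹⁰)

Therefore, the order from slowest to fastest is: C < A < B < D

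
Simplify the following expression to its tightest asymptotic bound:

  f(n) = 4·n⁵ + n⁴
Θ(n⁵)

Order the terms by growth rate: n⁴ ≺ 4·n⁵.
The fastest-growing term 4·n⁵ dominates as n → ∞; dropping its constant factor gives Θ(n⁵).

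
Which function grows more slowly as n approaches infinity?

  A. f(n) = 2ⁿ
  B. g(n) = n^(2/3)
B

f(n) = 2ⁿ is O(2ⁿ), while g(n) = n^(2/3) is O(n^(2/3)).
Since O(n^(2/3)) grows slower than O(2ⁿ), g(n) is dominated.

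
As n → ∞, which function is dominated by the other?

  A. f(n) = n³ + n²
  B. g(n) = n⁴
A

f(n) = n³ + n² is O(n³), while g(n) = n⁴ is O(n⁴).
Since O(n³) grows slower than O(n⁴), f(n) is dominated.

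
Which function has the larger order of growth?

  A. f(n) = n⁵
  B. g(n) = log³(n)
A

f(n) = n⁵ is O(n⁵), while g(n) = log³(n) is O(log³ n).
Since O(n⁵) grows faster than O(log³ n), f(n) dominates.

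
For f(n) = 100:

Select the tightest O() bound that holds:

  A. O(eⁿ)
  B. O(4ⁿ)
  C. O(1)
C

f(n) = 100 is O(1).
All listed options are valid Big-O bounds (upper bounds),
but O(1) is the tightest (smallest valid bound).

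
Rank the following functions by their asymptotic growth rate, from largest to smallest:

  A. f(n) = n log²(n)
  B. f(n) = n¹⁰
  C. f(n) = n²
B > C > A

Comparing growth rates:
B = n¹⁰ is O(n¹⁰)
C = n² is O(n²)
A = n log²(n) is O(n log² n)

Therefore, the order from fastest to slowest is: B > C > A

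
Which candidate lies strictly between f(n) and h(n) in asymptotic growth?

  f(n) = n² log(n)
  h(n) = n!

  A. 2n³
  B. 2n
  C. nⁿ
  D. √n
A

We need g(n) with n² log(n) = o(g(n)) and g(n) = o(n!), i.e. O(n² log n) ≺ g ≺ O(n!).
Check each option:
  A. 2n³ — O(n³) is strictly between O(n² log n) and O(n!) ✓
  B. 2n — O(n) does not grow strictly faster than f(n)
  C. nⁿ — O(nⁿ) does not grow strictly slower than h(n)
  D. √n — O(√n) does not grow strictly faster than f(n)

Only option A (2n³) lies strictly between.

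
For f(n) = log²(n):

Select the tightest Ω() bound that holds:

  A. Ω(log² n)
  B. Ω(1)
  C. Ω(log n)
A

f(n) = log²(n) is Ω(log² n).
All listed options are valid Big-Ω bounds (lower bounds),
but Ω(log² n) is the tightest (largest valid bound).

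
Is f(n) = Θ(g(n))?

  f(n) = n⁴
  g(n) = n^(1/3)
False

f(n) = n⁴ is O(n⁴), and g(n) = n^(1/3) is O(n^(1/3)).
Since they have different growth rates, f(n) = Θ(g(n)) is false.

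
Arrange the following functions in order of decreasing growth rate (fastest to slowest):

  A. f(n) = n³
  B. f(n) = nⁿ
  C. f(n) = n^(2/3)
B > A > C

Comparing growth rates:
B = nⁿ is O(nⁿ)
A = n³ is O(n³)
C = n^(2/3) is O(n^(2/3))

Therefore, the order from fastest to slowest is: B > A > C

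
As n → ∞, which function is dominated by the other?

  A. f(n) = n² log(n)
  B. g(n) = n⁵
A

f(n) = n² log(n) is O(n² log n), while g(n) = n⁵ is O(n⁵).
Since O(n² log n) grows slower than O(n⁵), f(n) is dominated.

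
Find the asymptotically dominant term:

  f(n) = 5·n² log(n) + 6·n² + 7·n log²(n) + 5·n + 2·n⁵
2·n⁵

Looking at each term:
  - 5·n² log(n) is O(n² log n)
  - 6·n² is O(n²)
  - 7·n log²(n) is O(n log² n)
  - 5·n is O(n)
  - 2·n⁵ is O(n⁵)

The term 2·n⁵ (O(n⁵)) grows fastest and dominates all others.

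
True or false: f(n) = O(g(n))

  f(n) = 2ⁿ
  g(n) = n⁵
False

f(n) = 2ⁿ is O(2ⁿ), and g(n) = n⁵ is O(n⁵).
Since O(2ⁿ) grows faster than O(n⁵), f(n) = O(g(n)) is false.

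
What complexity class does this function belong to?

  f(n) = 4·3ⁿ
O(3ⁿ)

The dominant term in 4·3ⁿ is 4·3ⁿ, which is Θ(3ⁿ).
Constants are absorbed, so the tightest bound is O(3ⁿ).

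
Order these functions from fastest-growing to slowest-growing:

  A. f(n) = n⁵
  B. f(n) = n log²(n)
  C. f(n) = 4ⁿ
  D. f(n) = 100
C > A > B > D

Comparing growth rates:
C = 4ⁿ is O(4ⁿ)
A = n⁵ is O(n⁵)
B = n log²(n) is O(n log² n)
D = 100 is O(1)

Therefore, the order from fastest to slowest is: C > A > B > D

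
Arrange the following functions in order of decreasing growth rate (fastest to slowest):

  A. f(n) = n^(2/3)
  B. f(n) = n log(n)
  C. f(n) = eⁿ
C > B > A

Comparing growth rates:
C = eⁿ is O(eⁿ)
B = n log(n) is O(n log n)
A = n^(2/3) is O(n^(2/3))

Therefore, the order from fastest to slowest is: C > B > A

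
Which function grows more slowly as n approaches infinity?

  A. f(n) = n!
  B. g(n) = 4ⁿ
B

f(n) = n! is O(n!), while g(n) = 4ⁿ is O(4ⁿ).
Since O(4ⁿ) grows slower than O(n!), g(n) is dominated.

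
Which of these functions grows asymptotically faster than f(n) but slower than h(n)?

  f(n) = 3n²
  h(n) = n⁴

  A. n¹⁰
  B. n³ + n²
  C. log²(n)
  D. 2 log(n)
B

We need g(n) with 3n² = o(g(n)) and g(n) = o(n⁴), i.e. O(n²) ≺ g ≺ O(n⁴).
Check each option:
  A. n¹⁰ — O(n¹⁰) does not grow strictly slower than h(n)
  B. n³ + n² — O(n³) is strictly between O(n²) and O(n⁴) ✓
  C. log²(n) — O(log² n) does not grow strictly faster than f(n)
  D. 2 log(n) — O(log n) does not grow strictly faster than f(n)

Only option B (n³ + n²) lies strictly between.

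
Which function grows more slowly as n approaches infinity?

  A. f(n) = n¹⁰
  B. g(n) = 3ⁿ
A

f(n) = n¹⁰ is O(n¹⁰), while g(n) = 3ⁿ is O(3ⁿ).
Since O(n¹⁰) grows slower than O(3ⁿ), f(n) is dominated.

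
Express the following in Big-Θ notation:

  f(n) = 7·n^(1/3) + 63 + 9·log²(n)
Θ(n^(1/3))

Order the terms by growth rate: 63 ≺ 9·log²(n) ≺ 7·n^(1/3).
The fastest-growing term 7·n^(1/3) dominates as n → ∞; dropping its constant factor gives Θ(n^(1/3)).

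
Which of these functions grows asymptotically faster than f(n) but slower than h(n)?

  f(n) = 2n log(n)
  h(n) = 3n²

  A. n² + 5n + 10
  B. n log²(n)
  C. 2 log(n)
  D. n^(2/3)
B

We need g(n) with 2n log(n) = o(g(n)) and g(n) = o(3n²), i.e. O(n log n) ≺ g ≺ O(n²).
Check each option:
  A. n² + 5n + 10 — O(n²) does not grow strictly slower than h(n)
  B. n log²(n) — O(n log² n) is strictly between O(n log n) and O(n²) ✓
  C. 2 log(n) — O(log n) does not grow strictly faster than f(n)
  D. n^(2/3) — O(n^(2/3)) does not grow strictly faster than f(n)

Only option B (n log²(n)) lies strictly between.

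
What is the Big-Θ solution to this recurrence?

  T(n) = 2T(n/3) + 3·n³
Θ(n³)

Master Theorem: a = 2, b = 3, f(n) = 3·n³.
Compute the critical exponent d = log₃(2) = 0.631.
Compare f(n) = Θ(n³) against n^d:
  k = 3 > d = 0.631, so f(n) = Ω(n^(d+ε)) — Case 3.
  Regularity: a·(n/b)^3/n^3 = a/b^3 = 2/27 < 1 ✓.
  The top-level work dominates: T(n) = Θ(f(n)) = Θ(n³).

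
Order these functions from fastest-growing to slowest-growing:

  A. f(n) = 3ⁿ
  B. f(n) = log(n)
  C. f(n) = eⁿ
A > C > B

Comparing growth rates:
A = 3ⁿ is O(3ⁿ)
C = eⁿ is O(eⁿ)
B = log(n) is O(log n)

Therefore, the order from fastest to slowest is: A > C > B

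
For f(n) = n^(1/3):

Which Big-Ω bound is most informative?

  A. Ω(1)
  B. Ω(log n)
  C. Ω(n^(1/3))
C

f(n) = n^(1/3) is Ω(n^(1/3)).
All listed options are valid Big-Ω bounds (lower bounds),
but Ω(n^(1/3)) is the tightest (largest valid bound).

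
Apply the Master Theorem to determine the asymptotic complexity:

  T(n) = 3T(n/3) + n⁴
Θ(n⁴)

Master Theorem: a = 3, b = 3, f(n) = n⁴.
Compute the critical exponent d = log₃(3) = 1.
Compare f(n) = Θ(n⁴) against n^d:
  k = 4 > d = 1, so f(n) = Ω(n^(d+ε)) — Case 3.
  Regularity: a·(n/b)^4/n^4 = a/b^4 = 3/81 < 1 ✓.
  The top-level work dominates: T(n) = Θ(f(n)) = Θ(n⁴).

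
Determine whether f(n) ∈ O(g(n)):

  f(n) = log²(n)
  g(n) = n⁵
True

f(n) = log²(n) is O(log² n), and g(n) = n⁵ is O(n⁵).
Since O(log² n) ⊆ O(n⁵) (f grows no faster than g), f(n) = O(g(n)) is true.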